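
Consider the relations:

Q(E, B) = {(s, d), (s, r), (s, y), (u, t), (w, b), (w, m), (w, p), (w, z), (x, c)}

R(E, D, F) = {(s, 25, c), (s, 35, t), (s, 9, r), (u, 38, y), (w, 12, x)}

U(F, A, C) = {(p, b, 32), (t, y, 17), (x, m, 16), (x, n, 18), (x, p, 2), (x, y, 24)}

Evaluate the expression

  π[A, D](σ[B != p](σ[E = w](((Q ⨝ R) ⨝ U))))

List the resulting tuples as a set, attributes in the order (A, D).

Natural join on E: {(s, d, 25, c), (s, d, 35, t), (s, d, 9, r), (s, r, 25, c), (s, r, 35, t), (s, r, 9, r), (s, y, 25, c), (s, y, 35, t), (s, y, 9, r), (u, t, 38, y), (w, b, 12, x), (w, m, 12, x), (w, p, 12, x), (w, z, 12, x)}
Natural join on F: {(s, d, 35, t, y, 17), (s, r, 35, t, y, 17), (s, y, 35, t, y, 17), (w, b, 12, x, m, 16), (w, b, 12, x, n, 18), (w, b, 12, x, p, 2), (w, b, 12, x, y, 24), (w, m, 12, x, m, 16), (w, m, 12, x, n, 18), (w, m, 12, x, p, 2), (w, m, 12, x, y, 24), (w, p, 12, x, m, 16), (w, p, 12, x, n, 18), (w, p, 12, x, p, 2), (w, p, 12, x, y, 24), (w, z, 12, x, m, 16), (w, z, 12, x, n, 18), (w, z, 12, x, p, 2), (w, z, 12, x, y, 24)}
Selection E = w: {(w, b, 12, x, m, 16), (w, b, 12, x, n, 18), (w, b, 12, x, p, 2), (w, b, 12, x, y, 24), (w, m, 12, x, m, 16), (w, m, 12, x, n, 18), (w, m, 12, x, p, 2), (w, m, 12, x, y, 24), (w, p, 12, x, m, 16), (w, p, 12, x, n, 18), (w, p, 12, x, p, 2), (w, p, 12, x, y, 24), (w, z, 12, x, m, 16), (w, z, 12, x, n, 18), (w, z, 12, x, p, 2), (w, z, 12, x, y, 24)}
Selection B != p: {(w, b, 12, x, m, 16), (w, b, 12, x, n, 18), (w, b, 12, x, p, 2), (w, b, 12, x, y, 24), (w, m, 12, x, m, 16), (w, m, 12, x, n, 18), (w, m, 12, x, p, 2), (w, m, 12, x, y, 24), (w, z, 12, x, m, 16), (w, z, 12, x, n, 18), (w, z, 12, x, p, 2), (w, z, 12, x, y, 24)}
Keep only column(s) A, D (8 duplicate(s) eliminated): {(m, 12), (n, 12), (p, 12), (y, 12)}

{(m, 12), (n, 12), (p, 12), (y, 12)}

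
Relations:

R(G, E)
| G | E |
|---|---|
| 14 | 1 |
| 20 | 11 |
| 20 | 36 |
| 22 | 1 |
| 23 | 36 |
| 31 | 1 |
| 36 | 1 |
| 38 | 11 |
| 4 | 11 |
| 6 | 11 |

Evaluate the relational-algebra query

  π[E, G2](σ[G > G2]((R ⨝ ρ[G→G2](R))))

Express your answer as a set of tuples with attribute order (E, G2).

{(1, 14), (1, 22), (1, 31), (11, 20), (11, 4), (11, 6), (36, 20)}

ρ[G→G2]: schema becomes (G2, E); tuples unchanged.
Joining R and ρ[G→G2](R) on E yields {(14, 1, 14), (14, 1, 22), (14, 1, 31), (14, 1, 36), (20, 11, 20), (20, 11, 38), (20, 11, 4), (20, 11, 6), (20, 36, 20), (20, 36, 23), (22, 1, 14), (22, 1, 22), (22, 1, 31), (22, 1, 36), (23, 36, 20), (23, 36, 23), (31, 1, 14), (31, 1, 22), (31, 1, 31), (31, 1, 36), (36, 1, 14), (36, 1, 22), (36, 1, 31), (36, 1, 36), (38, 11, 20), (38, 11, 38), (38, 11, 4), (38, 11, 6), (4, 11, 20), (4, 11, 38), (4, 11, 4), (4, 11, 6), (6, 11, 20), (6, 11, 38), (6, 11, 4), (6, 11, 6)}.
σ[G > G2]: keep tuples satisfying G > G2 → {(20, 11, 4), (20, 11, 6), (22, 1, 14), (23, 36, 20), (31, 1, 14), (31, 1, 22), (36, 1, 14), (36, 1, 22), (36, 1, 31), (38, 11, 20), (38, 11, 4), (38, 11, 6), (6, 11, 4)}
Projecting to E, G2 (6 duplicate(s) eliminated): {(1, 14), (1, 22), (1, 31), (11, 20), (11, 4), (11, 6), (36, 20)}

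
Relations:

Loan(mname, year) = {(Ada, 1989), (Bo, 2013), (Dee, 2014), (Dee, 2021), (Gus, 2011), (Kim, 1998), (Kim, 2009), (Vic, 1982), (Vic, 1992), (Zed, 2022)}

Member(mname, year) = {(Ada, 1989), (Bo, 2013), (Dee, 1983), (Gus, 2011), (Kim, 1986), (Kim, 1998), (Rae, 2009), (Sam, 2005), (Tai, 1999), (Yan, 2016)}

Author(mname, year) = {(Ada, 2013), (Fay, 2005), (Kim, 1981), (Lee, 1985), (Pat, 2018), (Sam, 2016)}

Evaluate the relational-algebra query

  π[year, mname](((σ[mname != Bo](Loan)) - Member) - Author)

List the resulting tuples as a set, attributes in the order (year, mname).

Selection mname != Bo: {(Ada, 1989), (Dee, 2014), (Dee, 2021), (Gus, 2011), (Kim, 1998), (Kim, 2009), (Vic, 1982), (Vic, 1992), (Zed, 2022)}
Difference: {(Ada, 1989), (Dee, 2014), (Dee, 2021), (Gus, 2011), (Kim, 1998), (Kim, 2009), (Vic, 1982), (Vic, 1992), (Zed, 2022)} with {(Ada, 1989), (Bo, 2013), (Dee, 1983), (Gus, 2011), (Kim, 1986), (Kim, 1998), (Rae, 2009), (Sam, 2005), (Tai, 1999), (Yan, 2016)} → {(Dee, 2014), (Dee, 2021), (Kim, 2009), (Vic, 1982), (Vic, 1992), (Zed, 2022)}
Difference: {(Dee, 2014), (Dee, 2021), (Kim, 2009), (Vic, 1982), (Vic, 1992), (Zed, 2022)} with {(Ada, 2013), (Fay, 2005), (Kim, 1981), (Lee, 1985), (Pat, 2018), (Sam, 2016)} → {(Dee, 2014), (Dee, 2021), (Kim, 2009), (Vic, 1982), (Vic, 1992), (Zed, 2022)}
Keep only column(s) year, mname: {(1982, Vic), (1992, Vic), (2009, Kim), (2014, Dee), (2021, Dee), (2022, Zed)}

{(1982, Vic), (1992, Vic), (2009, Kim), (2014, Dee), (2021, Dee), (2022, Zed)}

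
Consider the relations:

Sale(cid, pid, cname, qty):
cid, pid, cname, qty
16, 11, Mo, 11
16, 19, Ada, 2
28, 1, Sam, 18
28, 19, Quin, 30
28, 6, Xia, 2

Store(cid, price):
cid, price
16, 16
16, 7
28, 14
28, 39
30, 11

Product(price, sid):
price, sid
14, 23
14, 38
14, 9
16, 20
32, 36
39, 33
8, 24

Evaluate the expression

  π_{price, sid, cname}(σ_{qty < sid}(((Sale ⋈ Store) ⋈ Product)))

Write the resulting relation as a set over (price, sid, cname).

Joining Sale and Store on cid yields {(16, 11, Mo, 11, 16), (16, 11, Mo, 11, 7), (16, 19, Ada, 2, 16), (16, 19, Ada, 2, 7), (28, 1, Sam, 18, 14), (28, 1, Sam, 18, 39), (28, 19, Quin, 30, 14), (28, 19, Quin, 30, 39), (28, 6, Xia, 2, 14), (28, 6, Xia, 2, 39)}.
Joining (Sale ⋈ Store) and Product on price yields {(16, 11, Mo, 11, 16, 20), (16, 19, Ada, 2, 16, 20), (28, 1, Sam, 18, 14, 23), (28, 1, Sam, 18, 14, 38), (28, 1, Sam, 18, 14, 9), (28, 1, Sam, 18, 39, 33), (28, 19, Quin, 30, 14, 23), (28, 19, Quin, 30, 14, 38), (28, 19, Quin, 30, 14, 9), (28, 19, Quin, 30, 39, 33), (28, 6, Xia, 2, 14, 23), (28, 6, Xia, 2, 14, 38), (28, 6, Xia, 2, 14, 9), (28, 6, Xia, 2, 39, 33)}.
σ[qty < sid]: keep tuples satisfying qty < sid → {(16, 11, Mo, 11, 16, 20), (16, 19, Ada, 2, 16, 20), (28, 1, Sam, 18, 14, 23), (28, 1, Sam, 18, 14, 38), (28, 1, Sam, 18, 39, 33), (28, 19, Quin, 30, 14, 38), (28, 19, Quin, 30, 39, 33), (28, 6, Xia, 2, 14, 23), (28, 6, Xia, 2, 14, 38), (28, 6, Xia, 2, 14, 9), (28, 6, Xia, 2, 39, 33)}
π[price, sid, cname]: project onto (price, sid, cname) → {(14, 23, Sam), (14, 23, Xia), (14, 38, Quin), (14, 38, Sam), (14, 38, Xia), (14, 9, Xia), (16, 20, Ada), (16, 20, Mo), (39, 33, Quin), (39, 33, Sam), (39, 33, Xia)}

{(14, 23, Sam), (14, 23, Xia), (14, 38, Quin), (14, 38, Sam), (14, 38, Xia), (14, 9, Xia), (16, 20, Ada), (16, 20, Mo), (39, 33, Quin), (39, 33, Sam), (39, 33, Xia)}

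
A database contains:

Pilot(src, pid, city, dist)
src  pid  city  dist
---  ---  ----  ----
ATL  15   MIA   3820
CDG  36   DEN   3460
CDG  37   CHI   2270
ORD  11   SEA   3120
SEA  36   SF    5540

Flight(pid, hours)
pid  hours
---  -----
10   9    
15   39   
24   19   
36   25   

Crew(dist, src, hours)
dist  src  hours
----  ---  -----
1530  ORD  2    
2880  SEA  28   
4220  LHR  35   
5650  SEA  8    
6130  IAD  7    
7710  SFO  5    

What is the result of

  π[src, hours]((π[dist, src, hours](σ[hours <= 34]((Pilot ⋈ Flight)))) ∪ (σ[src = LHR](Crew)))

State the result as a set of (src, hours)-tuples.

{(CDG, 25), (LHR, 35), (SEA, 25)}

Pilot ⋈ Flight (natural join on pid): {(ATL, 15, MIA, 3820, 39), (CDG, 36, DEN, 3460, 25), (SEA, 36, SF, 5540, 25)}
Apply σ_{hours <= 34}; surviving tuples: {(CDG, 36, DEN, 3460, 25), (SEA, 36, SF, 5540, 25)}
π[dist, src, hours]: project onto (dist, src, hours) → {(3460, CDG, 25), (5540, SEA, 25)}
Apply σ_{src = LHR}; surviving tuples: {(4220, LHR, 35)}
Set union of the two operands is {(3460, CDG, 25), (4220, LHR, 35), (5540, SEA, 25)}.
π[src, hours]: project onto (src, hours) → {(CDG, 25), (LHR, 35), (SEA, 25)}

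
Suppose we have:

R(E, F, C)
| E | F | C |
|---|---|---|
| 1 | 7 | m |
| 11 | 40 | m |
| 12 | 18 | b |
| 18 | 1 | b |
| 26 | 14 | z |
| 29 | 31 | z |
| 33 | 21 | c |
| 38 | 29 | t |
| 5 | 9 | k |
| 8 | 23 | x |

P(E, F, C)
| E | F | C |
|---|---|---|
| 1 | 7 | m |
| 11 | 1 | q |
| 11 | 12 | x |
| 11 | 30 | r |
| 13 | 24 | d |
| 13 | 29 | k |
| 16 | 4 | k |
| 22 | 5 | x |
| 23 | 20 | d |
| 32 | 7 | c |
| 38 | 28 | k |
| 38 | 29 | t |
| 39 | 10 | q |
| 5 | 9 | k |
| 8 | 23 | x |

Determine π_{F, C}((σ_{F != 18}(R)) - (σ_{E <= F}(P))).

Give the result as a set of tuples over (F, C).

{(1, b), (14, z), (21, c), (29, t), (31, z), (40, m)}

Apply σ_{F != 18}; surviving tuples: {(1, 7, m), (11, 40, m), (18, 1, b), (26, 14, z), (29, 31, z), (33, 21, c), (38, 29, t), (5, 9, k), (8, 23, x)}
Apply σ_{E <= F}; surviving tuples: {(1, 7, m), (11, 12, x), (11, 30, r), (13, 24, d), (13, 29, k), (5, 9, k), (8, 23, x)}
Taking the difference: {(11, 40, m), (18, 1, b), (26, 14, z), (29, 31, z), (33, 21, c), (38, 29, t)}
Keep only column(s) F, C: {(1, b), (14, z), (21, c), (29, t), (31, z), (40, m)}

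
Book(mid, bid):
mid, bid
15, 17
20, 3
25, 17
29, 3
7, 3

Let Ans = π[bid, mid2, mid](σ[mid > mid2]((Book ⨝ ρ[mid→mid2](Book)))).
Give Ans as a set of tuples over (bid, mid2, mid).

ρ[mid→mid2]: schema becomes (mid2, bid); tuples unchanged.
Natural join on bid: {(15, 17, 15), (15, 17, 25), (20, 3, 20), (20, 3, 29), (20, 3, 7), (25, 17, 15), (25, 17, 25), (29, 3, 20), (29, 3, 29), (29, 3, 7), (7, 3, 20), (7, 3, 29), (7, 3, 7)}
Apply σ_{mid > mid2}; surviving tuples: {(20, 3, 7), (25, 17, 15), (29, 3, 20), (29, 3, 7)}
Projecting to bid, mid2, mid: {(17, 15, 25), (3, 20, 29), (3, 7, 20), (3, 7, 29)}

{(17, 15, 25), (3, 20, 29), (3, 7, 20), (3, 7, 29)}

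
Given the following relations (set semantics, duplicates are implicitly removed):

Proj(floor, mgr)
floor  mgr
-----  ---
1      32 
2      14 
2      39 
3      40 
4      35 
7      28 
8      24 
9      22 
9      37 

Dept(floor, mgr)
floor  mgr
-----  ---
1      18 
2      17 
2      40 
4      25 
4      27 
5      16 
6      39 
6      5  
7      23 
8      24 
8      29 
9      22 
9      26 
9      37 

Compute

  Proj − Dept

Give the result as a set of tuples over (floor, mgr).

{(1, 32), (2, 14), (2, 39), (3, 40), (4, 35), (7, 28)}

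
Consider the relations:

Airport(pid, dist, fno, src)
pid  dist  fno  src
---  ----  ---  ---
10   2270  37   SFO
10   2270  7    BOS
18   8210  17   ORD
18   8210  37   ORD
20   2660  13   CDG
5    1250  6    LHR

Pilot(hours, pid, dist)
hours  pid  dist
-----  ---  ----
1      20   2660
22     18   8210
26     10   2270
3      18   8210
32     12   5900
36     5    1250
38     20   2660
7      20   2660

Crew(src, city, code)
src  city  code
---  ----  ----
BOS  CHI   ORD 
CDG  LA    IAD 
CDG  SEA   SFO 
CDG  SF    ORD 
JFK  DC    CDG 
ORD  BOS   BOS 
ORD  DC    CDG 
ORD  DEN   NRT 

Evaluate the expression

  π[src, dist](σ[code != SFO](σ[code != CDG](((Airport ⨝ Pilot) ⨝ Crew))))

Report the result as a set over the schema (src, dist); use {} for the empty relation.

Airport ⋈ Pilot (natural join on pid, dist): {(10, 2270, 37, SFO, 26), (10, 2270, 7, BOS, 26), (18, 8210, 17, ORD, 22), (18, 8210, 17, ORD, 3), (18, 8210, 37, ORD, 22), (18, 8210, 37, ORD, 3), (20, 2660, 13, CDG, 1), (20, 2660, 13, CDG, 38), (20, 2660, 13, CDG, 7), (5, 1250, 6, LHR, 36)}
(Airport ⨝ Pilot) ⋈ Crew (natural join on src): {(10, 2270, 7, BOS, 26, CHI, ORD), (18, 8210, 17, ORD, 22, BOS, BOS), (18, 8210, 17, ORD, 22, DC, CDG), (18, 8210, 17, ORD, 22, DEN, NRT), (18, 8210, 17, ORD, 3, BOS, BOS), (18, 8210, 17, ORD, 3, DC, CDG), (18, 8210, 17, ORD, 3, DEN, NRT), (18, 8210, 37, ORD, 22, BOS, BOS), (18, 8210, 37, ORD, 22, DC, CDG), (18, 8210, 37, ORD, 22, DEN, NRT), (18, 8210, 37, ORD, 3, BOS, BOS), (18, 8210, 37, ORD, 3, DC, CDG), (18, 8210, 37, ORD, 3, DEN, NRT), (20, 2660, 13, CDG, 1, LA, IAD), (20, 2660, 13, CDG, 1, SEA, SFO), (20, 2660, 13, CDG, 1, SF, ORD), (20, 2660, 13, CDG, 38, LA, IAD), (20, 2660, 13, CDG, 38, SEA, SFO), (20, 2660, 13, CDG, 38, SF, ORD), (20, 2660, 13, CDG, 7, LA, IAD), (20, 2660, 13, CDG, 7, SEA, SFO), (20, 2660, 13, CDG, 7, SF, ORD)}
σ[code != CDG]: keep tuples satisfying code != CDG → {(10, 2270, 7, BOS, 26, CHI, ORD), (18, 8210, 17, ORD, 22, BOS, BOS), (18, 8210, 17, ORD, 22, DEN, NRT), (18, 8210, 17, ORD, 3, BOS, BOS), (18, 8210, 17, ORD, 3, DEN, NRT), (18, 8210, 37, ORD, 22, BOS, BOS), (18, 8210, 37, ORD, 22, DEN, NRT), (18, 8210, 37, ORD, 3, BOS, BOS), (18, 8210, 37, ORD, 3, DEN, NRT), (20, 2660, 13, CDG, 1, LA, IAD), (20, 2660, 13, CDG, 1, SEA, SFO), (20, 2660, 13, CDG, 1, SF, ORD), (20, 2660, 13, CDG, 38, LA, IAD), (20, 2660, 13, CDG, 38, SEA, SFO), (20, 2660, 13, CDG, 38, SF, ORD), (20, 2660, 13, CDG, 7, LA, IAD), (20, 2660, 13, CDG, 7, SEA, SFO), (20, 2660, 13, CDG, 7, SF, ORD)}
σ[code != SFO]: keep tuples satisfying code != SFO → {(10, 2270, 7, BOS, 26, CHI, ORD), (18, 8210, 17, ORD, 22, BOS, BOS), (18, 8210, 17, ORD, 22, DEN, NRT), (18, 8210, 17, ORD, 3, BOS, BOS), (18, 8210, 17, ORD, 3, DEN, NRT), (18, 8210, 37, ORD, 22, BOS, BOS), (18, 8210, 37, ORD, 22, DEN, NRT), (18, 8210, 37, ORD, 3, BOS, BOS), (18, 8210, 37, ORD, 3, DEN, NRT), (20, 2660, 13, CDG, 1, LA, IAD), (20, 2660, 13, CDG, 1, SF, ORD), (20, 2660, 13, CDG, 38, LA, IAD), (20, 2660, 13, CDG, 38, SF, ORD), (20, 2660, 13, CDG, 7, LA, IAD), (20, 2660, 13, CDG, 7, SF, ORD)}
Keep only column(s) src, dist (12 duplicate(s) eliminated): {(BOS, 2270), (CDG, 2660), (ORD, 8210)}

{(BOS, 2270), (CDG, 2660), (ORD, 8210)}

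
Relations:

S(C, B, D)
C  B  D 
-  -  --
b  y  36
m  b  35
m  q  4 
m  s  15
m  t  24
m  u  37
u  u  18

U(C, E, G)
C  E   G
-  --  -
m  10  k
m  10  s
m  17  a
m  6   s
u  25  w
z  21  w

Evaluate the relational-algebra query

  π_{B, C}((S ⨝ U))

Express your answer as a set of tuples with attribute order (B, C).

{(b, m), (q, m), (s, m), (t, m), (u, m), (u, u)}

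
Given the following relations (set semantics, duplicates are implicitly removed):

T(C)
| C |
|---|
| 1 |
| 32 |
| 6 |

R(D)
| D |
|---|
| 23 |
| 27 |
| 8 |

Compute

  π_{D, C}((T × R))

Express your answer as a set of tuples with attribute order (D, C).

T × R: Cartesian product, 3·3 = 9 tuples over (C, D).
Keep only column(s) D, C: {(23, 1), (23, 32), (23, 6), (27, 1), (27, 32), (27, 6), (8, 1), (8, 32), (8, 6)}

{(23, 1), (23, 32), (23, 6), (27, 1), (27, 32), (27, 6), (8, 1), (8, 32), (8, 6)}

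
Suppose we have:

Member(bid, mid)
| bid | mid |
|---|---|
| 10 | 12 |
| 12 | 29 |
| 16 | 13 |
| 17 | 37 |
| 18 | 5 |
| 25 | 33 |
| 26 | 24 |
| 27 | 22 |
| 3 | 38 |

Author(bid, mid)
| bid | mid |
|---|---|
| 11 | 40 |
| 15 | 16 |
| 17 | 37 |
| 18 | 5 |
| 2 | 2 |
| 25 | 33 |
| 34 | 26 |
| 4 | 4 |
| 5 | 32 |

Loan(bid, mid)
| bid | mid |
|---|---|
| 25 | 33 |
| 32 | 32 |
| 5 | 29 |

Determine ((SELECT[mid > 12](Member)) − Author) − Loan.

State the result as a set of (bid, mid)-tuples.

Selection mid > 12: {(12, 29), (16, 13), (17, 37), (25, 33), (26, 24), (27, 22), (3, 38)}
Taking the difference: {(12, 29), (16, 13), (26, 24), (27, 22), (3, 38)}
Taking the difference: {(12, 29), (16, 13), (26, 24), (27, 22), (3, 38)}

{(12, 29), (16, 13), (26, 24), (27, 22), (3, 38)}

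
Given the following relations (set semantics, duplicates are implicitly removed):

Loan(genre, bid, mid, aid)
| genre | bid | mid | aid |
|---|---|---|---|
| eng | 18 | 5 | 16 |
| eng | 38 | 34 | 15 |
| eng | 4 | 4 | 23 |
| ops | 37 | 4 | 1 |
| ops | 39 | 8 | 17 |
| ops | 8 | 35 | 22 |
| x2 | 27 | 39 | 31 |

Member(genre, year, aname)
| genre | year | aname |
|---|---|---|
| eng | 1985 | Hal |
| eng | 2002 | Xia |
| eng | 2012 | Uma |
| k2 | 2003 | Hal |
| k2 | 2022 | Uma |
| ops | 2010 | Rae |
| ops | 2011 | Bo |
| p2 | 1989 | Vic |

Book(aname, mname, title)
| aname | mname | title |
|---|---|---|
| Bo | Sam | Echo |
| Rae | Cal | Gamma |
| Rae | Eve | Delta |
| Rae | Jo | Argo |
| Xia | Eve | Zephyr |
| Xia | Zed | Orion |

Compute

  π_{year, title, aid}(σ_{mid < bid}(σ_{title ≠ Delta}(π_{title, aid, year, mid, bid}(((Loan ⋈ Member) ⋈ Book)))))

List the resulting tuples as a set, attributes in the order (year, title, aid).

{(2002, Orion, 15), (2002, Orion, 16), (2002, Zephyr, 15), (2002, Zephyr, 16), (2010, Argo, 1), (2010, Argo, 17), (2010, Gamma, 1), (2010, Gamma, 17), (2011, Echo, 1), (2011, Echo, 17)}

Loan ⋈ Member (natural join on genre): {(eng, 18, 5, 16, 1985, Hal), (eng, 18, 5, 16, 2002, Xia), (eng, 18, 5, 16, 2012, Uma), (eng, 38, 34, 15, 1985, Hal), (eng, 38, 34, 15, 2002, Xia), (eng, 38, 34, 15, 2012, Uma), (eng, 4, 4, 23, 1985, Hal), (eng, 4, 4, 23, 2002, Xia), (eng, 4, 4, 23, 2012, Uma), (ops, 37, 4, 1, 2010, Rae), (ops, 37, 4, 1, 2011, Bo), (ops, 39, 8, 17, 2010, Rae), (ops, 39, 8, 17, 2011, Bo), (ops, 8, 35, 22, 2010, Rae), (ops, 8, 35, 22, 2011, Bo)}
(Loan ⋈ Member) ⋈ Book (natural join on aname): {(eng, 18, 5, 16, 2002, Xia, Eve, Zephyr), (eng, 18, 5, 16, 2002, Xia, Zed, Orion), (eng, 38, 34, 15, 2002, Xia, Eve, Zephyr), (eng, 38, 34, 15, 2002, Xia, Zed, Orion), (eng, 4, 4, 23, 2002, Xia, Eve, Zephyr), (eng, 4, 4, 23, 2002, Xia, Zed, Orion), (ops, 37, 4, 1, 2010, Rae, Cal, Gamma), (ops, 37, 4, 1, 2010, Rae, Eve, Delta), (ops, 37, 4, 1, 2010, Rae, Jo, Argo), (ops, 37, 4, 1, 2011, Bo, Sam, Echo), (ops, 39, 8, 17, 2010, Rae, Cal, Gamma), (ops, 39, 8, 17, 2010, Rae, Eve, Delta), (ops, 39, 8, 17, 2010, Rae, Jo, Argo), (ops, 39, 8, 17, 2011, Bo, Sam, Echo), (ops, 8, 35, 22, 2010, Rae, Cal, Gamma), (ops, 8, 35, 22, 2010, Rae, Eve, Delta), (ops, 8, 35, 22, 2010, Rae, Jo, Argo), (ops, 8, 35, 22, 2011, Bo, Sam, Echo)}
Keep only column(s) title, aid, year, mid, bid: {(Argo, 1, 2010, 4, 37), (Argo, 17, 2010, 8, 39), (Argo, 22, 2010, 35, 8), (Delta, 1, 2010, 4, 37), (Delta, 17, 2010, 8, 39), (Delta, 22, 2010, 35, 8), (Echo, 1, 2011, 4, 37), (Echo, 17, 2011, 8, 39), (Echo, 22, 2011, 35, 8), (Gamma, 1, 2010, 4, 37), (Gamma, 17, 2010, 8, 39), (Gamma, 22, 2010, 35, 8), (Orion, 15, 2002, 34, 38), (Orion, 16, 2002, 5, 18), (Orion, 23, 2002, 4, 4), (Zephyr, 15, 2002, 34, 38), (Zephyr, 16, 2002, 5, 18), (Zephyr, 23, 2002, 4, 4)}
Apply σ_{title ≠ Delta}; surviving tuples: {(Argo, 1, 2010, 4, 37), (Argo, 17, 2010, 8, 39), (Argo, 22, 2010, 35, 8), (Echo, 1, 2011, 4, 37), (Echo, 17, 2011, 8, 39), (Echo, 22, 2011, 35, 8), (Gamma, 1, 2010, 4, 37), (Gamma, 17, 2010, 8, 39), (Gamma, 22, 2010, 35, 8), (Orion, 15, 2002, 34, 38), (Orion, 16, 2002, 5, 18), (Orion, 23, 2002, 4, 4), (Zephyr, 15, 2002, 34, 38), (Zephyr, 16, 2002, 5, 18), (Zephyr, 23, 2002, 4, 4)}
Apply σ_{mid < bid}; surviving tuples: {(Argo, 1, 2010, 4, 37), (Argo, 17, 2010, 8, 39), (Echo, 1, 2011, 4, 37), (Echo, 17, 2011, 8, 39), (Gamma, 1, 2010, 4, 37), (Gamma, 17, 2010, 8, 39), (Orion, 15, 2002, 34, 38), (Orion, 16, 2002, 5, 18), (Zephyr, 15, 2002, 34, 38), (Zephyr, 16, 2002, 5, 18)}
Keep only column(s) year, title, aid: {(2002, Orion, 15), (2002, Orion, 16), (2002, Zephyr, 15), (2002, Zephyr, 16), (2010, Argo, 1), (2010, Argo, 17), (2010, Gamma, 1), (2010, Gamma, 17), (2011, Echo, 1), (2011, Echo, 17)}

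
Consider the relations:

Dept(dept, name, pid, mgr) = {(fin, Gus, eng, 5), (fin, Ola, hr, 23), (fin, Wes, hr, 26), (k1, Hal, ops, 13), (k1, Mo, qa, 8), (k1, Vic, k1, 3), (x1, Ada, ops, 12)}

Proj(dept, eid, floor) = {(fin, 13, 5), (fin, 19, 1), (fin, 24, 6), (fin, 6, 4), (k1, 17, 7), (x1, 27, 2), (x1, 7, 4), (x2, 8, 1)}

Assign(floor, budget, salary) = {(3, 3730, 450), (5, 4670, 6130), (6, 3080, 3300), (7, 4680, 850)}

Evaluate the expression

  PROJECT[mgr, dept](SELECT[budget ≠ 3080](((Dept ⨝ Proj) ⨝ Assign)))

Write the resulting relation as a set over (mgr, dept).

{(13, k1), (23, fin), (26, fin), (3, k1), (5, fin), (8, k1)}

Natural join on dept: {(fin, Gus, eng, 5, 13, 5), (fin, Gus, eng, 5, 19, 1), (fin, Gus, eng, 5, 24, 6), (fin, Gus, eng, 5, 6, 4), (fin, Ola, hr, 23, 13, 5), (fin, Ola, hr, 23, 19, 1), (fin, Ola, hr, 23, 24, 6), (fin, Ola, hr, 23, 6, 4), (fin, Wes, hr, 26, 13, 5), (fin, Wes, hr, 26, 19, 1), (fin, Wes, hr, 26, 24, 6), (fin, Wes, hr, 26, 6, 4), (k1, Hal, ops, 13, 17, 7), (k1, Mo, qa, 8, 17, 7), (k1, Vic, k1, 3, 17, 7), (x1, Ada, ops, 12, 27, 2), (x1, Ada, ops, 12, 7, 4)}
Natural join on floor: {(fin, Gus, eng, 5, 13, 5, 4670, 6130), (fin, Gus, eng, 5, 24, 6, 3080, 3300), (fin, Ola, hr, 23, 13, 5, 4670, 6130), (fin, Ola, hr, 23, 24, 6, 3080, 3300), (fin, Wes, hr, 26, 13, 5, 4670, 6130), (fin, Wes, hr, 26, 24, 6, 3080, 3300), (k1, Hal, ops, 13, 17, 7, 4680, 850), (k1, Mo, qa, 8, 17, 7, 4680, 850), (k1, Vic, k1, 3, 17, 7, 4680, 850)}
Apply σ_{budget ≠ 3080}; surviving tuples: {(fin, Gus, eng, 5, 13, 5, 4670, 6130), (fin, Ola, hr, 23, 13, 5, 4670, 6130), (fin, Wes, hr, 26, 13, 5, 4670, 6130), (k1, Hal, ops, 13, 17, 7, 4680, 850), (k1, Mo, qa, 8, 17, 7, 4680, 850), (k1, Vic, k1, 3, 17, 7, 4680, 850)}
Keep only column(s) mgr, dept: {(13, k1), (23, fin), (26, fin), (3, k1), (5, fin), (8, k1)}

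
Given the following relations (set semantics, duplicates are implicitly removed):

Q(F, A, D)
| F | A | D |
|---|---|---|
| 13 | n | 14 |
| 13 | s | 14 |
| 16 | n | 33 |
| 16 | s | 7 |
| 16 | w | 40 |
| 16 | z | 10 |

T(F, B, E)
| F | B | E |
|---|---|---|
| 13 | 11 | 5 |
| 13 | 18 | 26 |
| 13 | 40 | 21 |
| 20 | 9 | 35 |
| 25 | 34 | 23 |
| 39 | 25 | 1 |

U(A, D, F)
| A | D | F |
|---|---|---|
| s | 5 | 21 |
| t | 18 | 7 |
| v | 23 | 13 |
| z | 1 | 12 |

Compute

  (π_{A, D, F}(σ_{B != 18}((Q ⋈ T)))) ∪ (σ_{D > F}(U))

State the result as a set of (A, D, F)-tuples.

{(n, 14, 13), (s, 14, 13), (t, 18, 7), (v, 23, 13)}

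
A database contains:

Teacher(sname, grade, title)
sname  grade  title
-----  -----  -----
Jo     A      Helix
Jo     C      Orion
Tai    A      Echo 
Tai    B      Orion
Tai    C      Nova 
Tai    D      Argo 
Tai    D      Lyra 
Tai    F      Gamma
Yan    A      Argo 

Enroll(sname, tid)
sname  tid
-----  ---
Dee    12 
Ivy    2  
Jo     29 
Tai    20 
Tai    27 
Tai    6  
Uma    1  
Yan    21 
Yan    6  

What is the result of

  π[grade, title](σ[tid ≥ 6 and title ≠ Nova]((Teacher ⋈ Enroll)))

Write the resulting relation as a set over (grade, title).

Natural join on sname: {(Jo, A, Helix, 29), (Jo, C, Orion, 29), (Tai, A, Echo, 20), (Tai, A, Echo, 27), (Tai, A, Echo, 6), (Tai, B, Orion, 20), (Tai, B, Orion, 27), (Tai, B, Orion, 6), (Tai, C, Nova, 20), (Tai, C, Nova, 27), (Tai, C, Nova, 6), (Tai, D, Argo, 20), (Tai, D, Argo, 27), (Tai, D, Argo, 6), (Tai, D, Lyra, 20), (Tai, D, Lyra, 27), (Tai, D, Lyra, 6), (Tai, F, Gamma, 20), (Tai, F, Gamma, 27), (Tai, F, Gamma, 6), (Yan, A, Argo, 21), (Yan, A, Argo, 6)}
Selection tid ≥ 6 and title ≠ Nova: {(Jo, A, Helix, 29), (Jo, C, Orion, 29), (Tai, A, Echo, 20), (Tai, A, Echo, 27), (Tai, A, Echo, 6), (Tai, B, Orion, 20), (Tai, B, Orion, 27), (Tai, B, Orion, 6), (Tai, D, Argo, 20), (Tai, D, Argo, 27), (Tai, D, Argo, 6), (Tai, D, Lyra, 20), (Tai, D, Lyra, 27), (Tai, D, Lyra, 6), (Tai, F, Gamma, 20), (Tai, F, Gamma, 27), (Tai, F, Gamma, 6), (Yan, A, Argo, 21), (Yan, A, Argo, 6)}
Keep only column(s) grade, title (11 duplicate(s) eliminated): {(A, Argo), (A, Echo), (A, Helix), (B, Orion), (C, Orion), (D, Argo), (D, Lyra), (F, Gamma)}

{(A, Argo), (A, Echo), (A, Helix), (B, Orion), (C, Orion), (D, Argo), (D, Lyra), (F, Gamma)}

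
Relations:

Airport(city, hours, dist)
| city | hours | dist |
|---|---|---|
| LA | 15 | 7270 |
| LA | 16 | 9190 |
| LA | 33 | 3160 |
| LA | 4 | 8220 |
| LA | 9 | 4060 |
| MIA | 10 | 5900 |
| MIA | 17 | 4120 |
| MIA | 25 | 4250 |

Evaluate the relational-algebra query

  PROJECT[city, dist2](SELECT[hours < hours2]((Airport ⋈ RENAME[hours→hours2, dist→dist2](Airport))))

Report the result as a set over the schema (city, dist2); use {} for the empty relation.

ρ[hours→hours2, dist→dist2]: schema becomes (city, hours2, dist2); tuples unchanged.
Airport ⋈ RENAME[hours→hours2, dist→dist2](Airport) (natural join on city): {(LA, 15, 7270, 15, 7270), (LA, 15, 7270, 16, 9190), (LA, 15, 7270, 33, 3160), (LA, 15, 7270, 4, 8220), (LA, 15, 7270, 9, 4060), (LA, 16, 9190, 15, 7270), (LA, 16, 9190, 16, 9190), (LA, 16, 9190, 33, 3160), (LA, 16, 9190, 4, 8220), (LA, 16, 9190, 9, 4060), (LA, 33, 3160, 15, 7270), (LA, 33, 3160, 16, 9190), (LA, 33, 3160, 33, 3160), (LA, 33, 3160, 4, 8220), (LA, 33, 3160, 9, 4060), (LA, 4, 8220, 15, 7270), (LA, 4, 8220, 16, 9190), (LA, 4, 8220, 33, 3160), (LA, 4, 8220, 4, 8220), (LA, 4, 8220, 9, 4060), (LA, 9, 4060, 15, 7270), (LA, 9, 4060, 16, 9190), (LA, 9, 4060, 33, 3160), (LA, 9, 4060, 4, 8220), (LA, 9, 4060, 9, 4060), (MIA, 10, 5900, 10, 5900), (MIA, 10, 5900, 17, 4120), (MIA, 10, 5900, 25, 4250), (MIA, 17, 4120, 10, 5900), (MIA, 17, 4120, 17, 4120), (MIA, 17, 4120, 25, 4250), (MIA, 25, 4250, 10, 5900), (MIA, 25, 4250, 17, 4120), (MIA, 25, 4250, 25, 4250)}
Selection hours < hours2: {(LA, 15, 7270, 16, 9190), (LA, 15, 7270, 33, 3160), (LA, 16, 9190, 33, 3160), (LA, 4, 8220, 15, 7270), (LA, 4, 8220, 16, 9190), (LA, 4, 8220, 33, 3160), (LA, 4, 8220, 9, 4060), (LA, 9, 4060, 15, 7270), (LA, 9, 4060, 16, 9190), (LA, 9, 4060, 33, 3160), (MIA, 10, 5900, 17, 4120), (MIA, 10, 5900, 25, 4250), (MIA, 17, 4120, 25, 4250)}
Projecting to city, dist2 (7 duplicate(s) eliminated): {(LA, 3160), (LA, 4060), (LA, 7270), (LA, 9190), (MIA, 4120), (MIA, 4250)}

{(LA, 3160), (LA, 4060), (LA, 7270), (LA, 9190), (MIA, 4120), (MIA, 4250)}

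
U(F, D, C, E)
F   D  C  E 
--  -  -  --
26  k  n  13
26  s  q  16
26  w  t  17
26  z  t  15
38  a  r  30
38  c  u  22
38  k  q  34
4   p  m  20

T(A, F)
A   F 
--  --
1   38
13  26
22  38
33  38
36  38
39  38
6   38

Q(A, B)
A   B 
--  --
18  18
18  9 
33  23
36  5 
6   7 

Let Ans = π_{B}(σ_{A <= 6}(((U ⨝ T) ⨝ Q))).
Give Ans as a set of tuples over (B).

U ⋈ T (natural join on F): {(26, k, n, 13, 13), (26, s, q, 16, 13), (26, w, t, 17, 13), (26, z, t, 15, 13), (38, a, r, 30, 1), (38, a, r, 30, 22), (38, a, r, 30, 33), (38, a, r, 30, 36), (38, a, r, 30, 39), (38, a, r, 30, 6), (38, c, u, 22, 1), (38, c, u, 22, 22), (38, c, u, 22, 33), (38, c, u, 22, 36), (38, c, u, 22, 39), (38, c, u, 22, 6), (38, k, q, 34, 1), (38, k, q, 34, 22), (38, k, q, 34, 33), (38, k, q, 34, 36), (38, k, q, 34, 39), (38, k, q, 34, 6)}
(U ⨝ T) ⋈ Q (natural join on A): {(38, a, r, 30, 33, 23), (38, a, r, 30, 36, 5), (38, a, r, 30, 6, 7), (38, c, u, 22, 33, 23), (38, c, u, 22, 36, 5), (38, c, u, 22, 6, 7), (38, k, q, 34, 33, 23), (38, k, q, 34, 36, 5), (38, k, q, 34, 6, 7)}
Filtering on A <= 6 leaves {(38, a, r, 30, 6, 7), (38, c, u, 22, 6, 7), (38, k, q, 34, 6, 7)}.
Keep only column(s) B (2 duplicate(s) eliminated): {7}

{7}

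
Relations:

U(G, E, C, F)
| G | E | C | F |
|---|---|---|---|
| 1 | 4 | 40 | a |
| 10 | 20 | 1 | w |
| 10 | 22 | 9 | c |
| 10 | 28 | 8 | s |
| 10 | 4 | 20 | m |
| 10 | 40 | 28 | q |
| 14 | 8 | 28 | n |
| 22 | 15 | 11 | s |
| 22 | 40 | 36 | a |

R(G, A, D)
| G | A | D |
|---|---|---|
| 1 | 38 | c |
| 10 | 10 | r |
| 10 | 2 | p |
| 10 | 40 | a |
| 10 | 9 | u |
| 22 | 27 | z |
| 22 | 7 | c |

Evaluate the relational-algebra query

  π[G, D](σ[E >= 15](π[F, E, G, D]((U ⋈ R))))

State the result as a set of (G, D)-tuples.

{(10, a), (10, p), (10, r), (10, u), (22, c), (22, z)}

Joining U and R on G yields {(1, 4, 40, a, 38, c), (10, 20, 1, w, 10, r), (10, 20, 1, w, 2, p), (10, 20, 1, w, 40, a), (10, 20, 1, w, 9, u), (10, 22, 9, c, 10, r), (10, 22, 9, c, 2, p), (10, 22, 9, c, 40, a), (10, 22, 9, c, 9, u), (10, 28, 8, s, 10, r), (10, 28, 8, s, 2, p), (10, 28, 8, s, 40, a), (10, 28, 8, s, 9, u), (10, 4, 20, m, 10, r), (10, 4, 20, m, 2, p), (10, 4, 20, m, 40, a), (10, 4, 20, m, 9, u), (10, 40, 28, q, 10, r), (10, 40, 28, q, 2, p), (10, 40, 28, q, 40, a), (10, 40, 28, q, 9, u), (22, 15, 11, s, 27, z), (22, 15, 11, s, 7, c), (22, 40, 36, a, 27, z), (22, 40, 36, a, 7, c)}.
π[F, E, G, D]: project onto (F, E, G, D) → {(a, 4, 1, c), (a, 40, 22, c), (a, 40, 22, z), (c, 22, 10, a), (c, 22, 10, p), (c, 22, 10, r), (c, 22, 10, u), (m, 4, 10, a), (m, 4, 10, p), (m, 4, 10, r), (m, 4, 10, u), (q, 40, 10, a), (q, 40, 10, p), (q, 40, 10, r), (q, 40, 10, u), (s, 15, 22, c), (s, 15, 22, z), (s, 28, 10, a), (s, 28, 10, p), (s, 28, 10, r), (s, 28, 10, u), (w, 20, 10, a), (w, 20, 10, p), (w, 20, 10, r), (w, 20, 10, u)}
Selection E >= 15: {(a, 40, 22, c), (a, 40, 22, z), (c, 22, 10, a), (c, 22, 10, p), (c, 22, 10, r), (c, 22, 10, u), (q, 40, 10, a), (q, 40, 10, p), (q, 40, 10, r), (q, 40, 10, u), (s, 15, 22, c), (s, 15, 22, z), (s, 28, 10, a), (s, 28, 10, p), (s, 28, 10, r), (s, 28, 10, u), (w, 20, 10, a), (w, 20, 10, p), (w, 20, 10, r), (w, 20, 10, u)}
π[G, D]: project onto (G, D) (14 duplicate(s) eliminated) → {(10, a), (10, p), (10, r), (10, u), (22, c), (22, z)}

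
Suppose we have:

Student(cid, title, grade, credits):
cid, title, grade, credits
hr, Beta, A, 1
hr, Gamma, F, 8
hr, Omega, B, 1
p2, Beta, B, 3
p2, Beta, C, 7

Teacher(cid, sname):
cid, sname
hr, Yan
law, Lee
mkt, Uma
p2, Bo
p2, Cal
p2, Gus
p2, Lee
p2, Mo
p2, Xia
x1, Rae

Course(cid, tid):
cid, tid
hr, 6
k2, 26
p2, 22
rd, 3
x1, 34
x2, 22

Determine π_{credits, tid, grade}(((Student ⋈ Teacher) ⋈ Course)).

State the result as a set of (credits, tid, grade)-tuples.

{(1, 6, A), (1, 6, B), (3, 22, B), (7, 22, C), (8, 6, F)}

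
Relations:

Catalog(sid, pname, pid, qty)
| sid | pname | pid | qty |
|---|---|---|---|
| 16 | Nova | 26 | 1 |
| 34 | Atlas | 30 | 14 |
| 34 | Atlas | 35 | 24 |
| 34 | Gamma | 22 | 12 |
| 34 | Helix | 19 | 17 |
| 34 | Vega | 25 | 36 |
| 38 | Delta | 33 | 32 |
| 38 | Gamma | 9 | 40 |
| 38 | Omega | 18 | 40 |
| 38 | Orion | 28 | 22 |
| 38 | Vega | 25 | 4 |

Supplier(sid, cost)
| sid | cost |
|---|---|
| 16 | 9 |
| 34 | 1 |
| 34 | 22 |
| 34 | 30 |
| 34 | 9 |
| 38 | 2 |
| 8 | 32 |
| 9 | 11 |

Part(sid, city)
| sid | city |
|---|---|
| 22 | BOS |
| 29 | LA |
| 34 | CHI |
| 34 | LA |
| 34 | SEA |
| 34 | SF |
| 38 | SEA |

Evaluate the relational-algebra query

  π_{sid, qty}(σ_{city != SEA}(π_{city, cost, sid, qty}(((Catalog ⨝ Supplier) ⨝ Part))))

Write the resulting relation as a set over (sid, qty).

{(34, 12), (34, 14), (34, 17), (34, 24), (34, 36)}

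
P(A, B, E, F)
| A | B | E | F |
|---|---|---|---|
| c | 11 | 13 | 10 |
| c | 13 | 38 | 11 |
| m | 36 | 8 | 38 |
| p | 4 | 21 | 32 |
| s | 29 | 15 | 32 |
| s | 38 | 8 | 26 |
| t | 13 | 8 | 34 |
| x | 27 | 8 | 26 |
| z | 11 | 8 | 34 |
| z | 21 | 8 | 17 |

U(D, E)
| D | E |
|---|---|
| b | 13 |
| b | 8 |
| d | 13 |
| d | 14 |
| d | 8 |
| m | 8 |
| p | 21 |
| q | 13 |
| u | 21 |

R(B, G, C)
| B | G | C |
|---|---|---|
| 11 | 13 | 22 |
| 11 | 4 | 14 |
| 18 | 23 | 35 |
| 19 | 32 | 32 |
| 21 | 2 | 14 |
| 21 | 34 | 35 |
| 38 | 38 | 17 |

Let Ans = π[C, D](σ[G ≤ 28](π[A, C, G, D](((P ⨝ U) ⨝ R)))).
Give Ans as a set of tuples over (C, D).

Joining P and U on E yields {(c, 11, 13, 10, b), (c, 11, 13, 10, d), (c, 11, 13, 10, q), (m, 36, 8, 38, b), (m, 36, 8, 38, d), (m, 36, 8, 38, m), (p, 4, 21, 32, p), (p, 4, 21, 32, u), (s, 38, 8, 26, b), (s, 38, 8, 26, d), (s, 38, 8, 26, m), (t, 13, 8, 34, b), (t, 13, 8, 34, d), (t, 13, 8, 34, m), (x, 27, 8, 26, b), (x, 27, 8, 26, d), (x, 27, 8, 26, m), (z, 11, 8, 34, b), (z, 11, 8, 34, d), (z, 11, 8, 34, m), (z, 21, 8, 17, b), (z, 21, 8, 17, d), (z, 21, 8, 17, m)}.
Joining (P ⨝ U) and R on B yields {(c, 11, 13, 10, b, 13, 22), (c, 11, 13, 10, b, 4, 14), (c, 11, 13, 10, d, 13, 22), (c, 11, 13, 10, d, 4, 14), (c, 11, 13, 10, q, 13, 22), (c, 11, 13, 10, q, 4, 14), (s, 38, 8, 26, b, 38, 17), (s, 38, 8, 26, d, 38, 17), (s, 38, 8, 26, m, 38, 17), (z, 11, 8, 34, b, 13, 22), (z, 11, 8, 34, b, 4, 14), (z, 11, 8, 34, d, 13, 22), (z, 11, 8, 34, d, 4, 14), (z, 11, 8, 34, m, 13, 22), (z, 11, 8, 34, m, 4, 14), (z, 21, 8, 17, b, 2, 14), (z, 21, 8, 17, b, 34, 35), (z, 21, 8, 17, d, 2, 14), (z, 21, 8, 17, d, 34, 35), (z, 21, 8, 17, m, 2, 14), (z, 21, 8, 17, m, 34, 35)}.
Projecting to A, C, G, D: {(c, 14, 4, b), (c, 14, 4, d), (c, 14, 4, q), (c, 22, 13, b), (c, 22, 13, d), (c, 22, 13, q), (s, 17, 38, b), (s, 17, 38, d), (s, 17, 38, m), (z, 14, 2, b), (z, 14, 2, d), (z, 14, 2, m), (z, 14, 4, b), (z, 14, 4, d), (z, 14, 4, m), (z, 22, 13, b), (z, 22, 13, d), (z, 22, 13, m), (z, 35, 34, b), (z, 35, 34, d), (z, 35, 34, m)}
Filtering on G ≤ 28 leaves {(c, 14, 4, b), (c, 14, 4, d), (c, 14, 4, q), (c, 22, 13, b), (c, 22, 13, d), (c, 22, 13, q), (z, 14, 2, b), (z, 14, 2, d), (z, 14, 2, m), (z, 14, 4, b), (z, 14, 4, d), (z, 14, 4, m), (z, 22, 13, b), (z, 22, 13, d), (z, 22, 13, m)}.
Projecting to C, D (7 duplicate(s) eliminated): {(14, b), (14, d), (14, m), (14, q), (22, b), (22, d), (22, m), (22, q)}

{(14, b), (14, d), (14, m), (14, q), (22, b), (22, d), (22, m), (22, q)}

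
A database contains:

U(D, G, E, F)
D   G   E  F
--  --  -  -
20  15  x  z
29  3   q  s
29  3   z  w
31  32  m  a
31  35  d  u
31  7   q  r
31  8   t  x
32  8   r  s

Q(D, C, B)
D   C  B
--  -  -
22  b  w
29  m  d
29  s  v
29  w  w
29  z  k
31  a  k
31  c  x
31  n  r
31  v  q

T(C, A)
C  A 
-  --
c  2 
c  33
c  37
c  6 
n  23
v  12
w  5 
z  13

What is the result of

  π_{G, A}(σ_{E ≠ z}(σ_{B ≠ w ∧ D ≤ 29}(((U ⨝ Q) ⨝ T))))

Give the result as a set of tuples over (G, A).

{(3, 13)}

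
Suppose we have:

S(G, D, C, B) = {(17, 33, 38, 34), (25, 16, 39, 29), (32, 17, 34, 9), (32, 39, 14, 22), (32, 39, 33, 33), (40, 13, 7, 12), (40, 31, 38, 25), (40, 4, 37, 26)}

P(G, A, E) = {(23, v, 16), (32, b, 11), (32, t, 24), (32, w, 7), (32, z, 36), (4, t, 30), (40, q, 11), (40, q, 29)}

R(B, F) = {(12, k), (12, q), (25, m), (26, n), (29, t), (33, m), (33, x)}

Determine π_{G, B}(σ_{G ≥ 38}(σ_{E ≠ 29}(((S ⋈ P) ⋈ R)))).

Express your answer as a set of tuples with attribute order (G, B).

{(40, 12), (40, 25), (40, 26)}

Joining S and P on G yields {(32, 17, 34, 9, b, 11), (32, 17, 34, 9, t, 24), (32, 17, 34, 9, w, 7), (32, 17, 34, 9, z, 36), (32, 39, 14, 22, b, 11), (32, 39, 14, 22, t, 24), (32, 39, 14, 22, w, 7), (32, 39, 14, 22, z, 36), (32, 39, 33, 33, b, 11), (32, 39, 33, 33, t, 24), (32, 39, 33, 33, w, 7), (32, 39, 33, 33, z, 36), (40, 13, 7, 12, q, 11), (40, 13, 7, 12, q, 29), (40, 31, 38, 25, q, 11), (40, 31, 38, 25, q, 29), (40, 4, 37, 26, q, 11), (40, 4, 37, 26, q, 29)}.
Joining (S ⋈ P) and R on B yields {(32, 39, 33, 33, b, 11, m), (32, 39, 33, 33, b, 11, x), (32, 39, 33, 33, t, 24, m), (32, 39, 33, 33, t, 24, x), (32, 39, 33, 33, w, 7, m), (32, 39, 33, 33, w, 7, x), (32, 39, 33, 33, z, 36, m), (32, 39, 33, 33, z, 36, x), (40, 13, 7, 12, q, 11, k), (40, 13, 7, 12, q, 11, q), (40, 13, 7, 12, q, 29, k), (40, 13, 7, 12, q, 29, q), (40, 31, 38, 25, q, 11, m), (40, 31, 38, 25, q, 29, m), (40, 4, 37, 26, q, 11, n), (40, 4, 37, 26, q, 29, n)}.
Apply σ_{E ≠ 29}; surviving tuples: {(32, 39, 33, 33, b, 11, m), (32, 39, 33, 33, b, 11, x), (32, 39, 33, 33, t, 24, m), (32, 39, 33, 33, t, 24, x), (32, 39, 33, 33, w, 7, m), (32, 39, 33, 33, w, 7, x), (32, 39, 33, 33, z, 36, m), (32, 39, 33, 33, z, 36, x), (40, 13, 7, 12, q, 11, k), (40, 13, 7, 12, q, 11, q), (40, 31, 38, 25, q, 11, m), (40, 4, 37, 26, q, 11, n)}
Apply σ_{G ≥ 38}; surviving tuples: {(40, 13, 7, 12, q, 11, k), (40, 13, 7, 12, q, 11, q), (40, 31, 38, 25, q, 11, m), (40, 4, 37, 26, q, 11, n)}
Projecting to G, B (1 duplicate(s) eliminated): {(40, 12), (40, 25), (40, 26)}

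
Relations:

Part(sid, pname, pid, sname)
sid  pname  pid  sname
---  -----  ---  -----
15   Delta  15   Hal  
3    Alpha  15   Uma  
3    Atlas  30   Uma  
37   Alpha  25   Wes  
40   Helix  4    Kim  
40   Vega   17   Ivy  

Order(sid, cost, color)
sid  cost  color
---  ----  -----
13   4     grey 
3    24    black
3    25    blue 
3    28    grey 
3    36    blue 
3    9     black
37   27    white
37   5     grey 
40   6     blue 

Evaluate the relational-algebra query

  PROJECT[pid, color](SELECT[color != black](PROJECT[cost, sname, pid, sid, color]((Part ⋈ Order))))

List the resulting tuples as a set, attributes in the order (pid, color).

{(15, blue), (15, grey), (17, blue), (25, grey), (25, white), (30, blue), (30, grey), (4, blue)}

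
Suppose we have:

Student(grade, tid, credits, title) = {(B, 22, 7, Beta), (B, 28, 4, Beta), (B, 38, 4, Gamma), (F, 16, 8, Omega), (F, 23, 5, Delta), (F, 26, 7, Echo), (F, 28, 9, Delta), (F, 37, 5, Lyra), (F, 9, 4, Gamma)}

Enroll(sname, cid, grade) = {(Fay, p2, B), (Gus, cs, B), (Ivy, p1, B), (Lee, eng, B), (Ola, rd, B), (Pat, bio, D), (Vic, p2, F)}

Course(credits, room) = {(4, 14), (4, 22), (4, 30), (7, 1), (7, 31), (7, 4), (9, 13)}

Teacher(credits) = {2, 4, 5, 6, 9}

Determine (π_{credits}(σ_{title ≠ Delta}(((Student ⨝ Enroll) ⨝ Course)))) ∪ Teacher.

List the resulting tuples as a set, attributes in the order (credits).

{2, 4, 5, 6, 7, 9}

Joining Student and Enroll on grade yields {(B, 22, 7, Beta, Fay, p2), (B, 22, 7, Beta, Gus, cs), (B, 22, 7, Beta, Ivy, p1), (B, 22, 7, Beta, Lee, eng), (B, 22, 7, Beta, Ola, rd), (B, 28, 4, Beta, Fay, p2), (B, 28, 4, Beta, Gus, cs), (B, 28, 4, Beta, Ivy, p1), (B, 28, 4, Beta, Lee, eng), (B, 28, 4, Beta, Ola, rd), (B, 38, 4, Gamma, Fay, p2), (B, 38, 4, Gamma, Gus, cs), (B, 38, 4, Gamma, Ivy, p1), (B, 38, 4, Gamma, Lee, eng), (B, 38, 4, Gamma, Ola, rd), (F, 16, 8, Omega, Vic, p2), (F, 23, 5, Delta, Vic, p2), (F, 26, 7, Echo, Vic, p2), (F, 28, 9, Delta, Vic, p2), (F, 37, 5, Lyra, Vic, p2), (F, 9, 4, Gamma, Vic, p2)}.
Joining (Student ⨝ Enroll) and Course on credits yields {(B, 22, 7, Beta, Fay, p2, 1), (B, 22, 7, Beta, Fay, p2, 31), (B, 22, 7, Beta, Fay, p2, 4), (B, 22, 7, Beta, Gus, cs, 1), (B, 22, 7, Beta, Gus, cs, 31), (B, 22, 7, Beta, Gus, cs, 4), (B, 22, 7, Beta, Ivy, p1, 1), (B, 22, 7, Beta, Ivy, p1, 31), (B, 22, 7, Beta, Ivy, p1, 4), (B, 22, 7, Beta, Lee, eng, 1), (B, 22, 7, Beta, Lee, eng, 31), (B, 22, 7, Beta, Lee, eng, 4), (B, 22, 7, Beta, Ola, rd, 1), (B, 22, 7, Beta, Ola, rd, 31), (B, 22, 7, Beta, Ola, rd, 4), (B, 28, 4, Beta, Fay, p2, 14), (B, 28, 4, Beta, Fay, p2, 22), (B, 28, 4, Beta, Fay, p2, 30), (B, 28, 4, Beta, Gus, cs, 14), (B, 28, 4, Beta, Gus, cs, 22), (B, 28, 4, Beta, Gus, cs, 30), (B, 28, 4, Beta, Ivy, p1, 14), (B, 28, 4, Beta, Ivy, p1, 22), (B, 28, 4, Beta, Ivy, p1, 30), (B, 28, 4, Beta, Lee, eng, 14), (B, 28, 4, Beta, Lee, eng, 22), (B, 28, 4, Beta, Lee, eng, 30), (B, 28, 4, Beta, Ola, rd, 14), (B, 28, 4, Beta, Ola, rd, 22), (B, 28, 4, Beta, Ola, rd, 30), (B, 38, 4, Gamma, Fay, p2, 14), (B, 38, 4, Gamma, Fay, p2, 22), (B, 38, 4, Gamma, Fay, p2, 30), (B, 38, 4, Gamma, Gus, cs, 14), (B, 38, 4, Gamma, Gus, cs, 22), (B, 38, 4, Gamma, Gus, cs, 30), (B, 38, 4, Gamma, Ivy, p1, 14), (B, 38, 4, Gamma, Ivy, p1, 22), (B, 38, 4, Gamma, Ivy, p1, 30), (B, 38, 4, Gamma, Lee, eng, 14), (B, 38, 4, Gamma, Lee, eng, 22), (B, 38, 4, Gamma, Lee, eng, 30), (B, 38, 4, Gamma, Ola, rd, 14), (B, 38, 4, Gamma, Ola, rd, 22), (B, 38, 4, Gamma, Ola, rd, 30), (F, 26, 7, Echo, Vic, p2, 1), (F, 26, 7, Echo, Vic, p2, 31), (F, 26, 7, Echo, Vic, p2, 4), (F, 28, 9, Delta, Vic, p2, 13), (F, 9, 4, Gamma, Vic, p2, 14), (F, 9, 4, Gamma, Vic, p2, 22), (F, 9, 4, Gamma, Vic, p2, 30)}.
Selection title ≠ Delta: {(B, 22, 7, Beta, Fay, p2, 1), (B, 22, 7, Beta, Fay, p2, 31), (B, 22, 7, Beta, Fay, p2, 4), (B, 22, 7, Beta, Gus, cs, 1), (B, 22, 7, Beta, Gus, cs, 31), (B, 22, 7, Beta, Gus, cs, 4), (B, 22, 7, Beta, Ivy, p1, 1), (B, 22, 7, Beta, Ivy, p1, 31), (B, 22, 7, Beta, Ivy, p1, 4), (B, 22, 7, Beta, Lee, eng, 1), (B, 22, 7, Beta, Lee, eng, 31), (B, 22, 7, Beta, Lee, eng, 4), (B, 22, 7, Beta, Ola, rd, 1), (B, 22, 7, Beta, Ola, rd, 31), (B, 22, 7, Beta, Ola, rd, 4), (B, 28, 4, Beta, Fay, p2, 14), (B, 28, 4, Beta, Fay, p2, 22), (B, 28, 4, Beta, Fay, p2, 30), (B, 28, 4, Beta, Gus, cs, 14), (B, 28, 4, Beta, Gus, cs, 22), (B, 28, 4, Beta, Gus, cs, 30), (B, 28, 4, Beta, Ivy, p1, 14), (B, 28, 4, Beta, Ivy, p1, 22), (B, 28, 4, Beta, Ivy, p1, 30), (B, 28, 4, Beta, Lee, eng, 14), (B, 28, 4, Beta, Lee, eng, 22), (B, 28, 4, Beta, Lee, eng, 30), (B, 28, 4, Beta, Ola, rd, 14), (B, 28, 4, Beta, Ola, rd, 22), (B, 28, 4, Beta, Ola, rd, 30), (B, 38, 4, Gamma, Fay, p2, 14), (B, 38, 4, Gamma, Fay, p2, 22), (B, 38, 4, Gamma, Fay, p2, 30), (B, 38, 4, Gamma, Gus, cs, 14), (B, 38, 4, Gamma, Gus, cs, 22), (B, 38, 4, Gamma, Gus, cs, 30), (B, 38, 4, Gamma, Ivy, p1, 14), (B, 38, 4, Gamma, Ivy, p1, 22), (B, 38, 4, Gamma, Ivy, p1, 30), (B, 38, 4, Gamma, Lee, eng, 14), (B, 38, 4, Gamma, Lee, eng, 22), (B, 38, 4, Gamma, Lee, eng, 30), (B, 38, 4, Gamma, Ola, rd, 14), (B, 38, 4, Gamma, Ola, rd, 22), (B, 38, 4, Gamma, Ola, rd, 30), (F, 26, 7, Echo, Vic, p2, 1), (F, 26, 7, Echo, Vic, p2, 31), (F, 26, 7, Echo, Vic, p2, 4), (F, 9, 4, Gamma, Vic, p2, 14), (F, 9, 4, Gamma, Vic, p2, 22), (F, 9, 4, Gamma, Vic, p2, 30)}
π_{credits} gives {4, 7} (49 duplicate(s) eliminated).
Set union of the two operands is {2, 4, 5, 6, 7, 9}.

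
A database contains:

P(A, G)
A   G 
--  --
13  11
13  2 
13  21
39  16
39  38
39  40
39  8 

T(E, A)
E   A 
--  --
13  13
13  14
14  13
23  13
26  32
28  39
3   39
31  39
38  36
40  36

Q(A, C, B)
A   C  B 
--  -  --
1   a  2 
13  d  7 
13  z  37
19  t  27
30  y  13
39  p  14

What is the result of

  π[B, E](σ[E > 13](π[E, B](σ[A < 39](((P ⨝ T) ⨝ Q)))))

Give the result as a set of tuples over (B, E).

Natural join on A: {(13, 11, 13), (13, 11, 14), (13, 11, 23), (13, 2, 13), (13, 2, 14), (13, 2, 23), (13, 21, 13), (13, 21, 14), (13, 21, 23), (39, 16, 28), (39, 16, 3), (39, 16, 31), (39, 38, 28), (39, 38, 3), (39, 38, 31), (39, 40, 28), (39, 40, 3), (39, 40, 31), (39, 8, 28), (39, 8, 3), (39, 8, 31)}
Natural join on A: {(13, 11, 13, d, 7), (13, 11, 13, z, 37), (13, 11, 14, d, 7), (13, 11, 14, z, 37), (13, 11, 23, d, 7), (13, 11, 23, z, 37), (13, 2, 13, d, 7), (13, 2, 13, z, 37), (13, 2, 14, d, 7), (13, 2, 14, z, 37), (13, 2, 23, d, 7), (13, 2, 23, z, 37), (13, 21, 13, d, 7), (13, 21, 13, z, 37), (13, 21, 14, d, 7), (13, 21, 14, z, 37), (13, 21, 23, d, 7), (13, 21, 23, z, 37), (39, 16, 28, p, 14), (39, 16, 3, p, 14), (39, 16, 31, p, 14), (39, 38, 28, p, 14), (39, 38, 3, p, 14), (39, 38, 31, p, 14), (39, 40, 28, p, 14), (39, 40, 3, p, 14), (39, 40, 31, p, 14), (39, 8, 28, p, 14), (39, 8, 3, p, 14), (39, 8, 31, p, 14)}
Selection A < 39: {(13, 11, 13, d, 7), (13, 11, 13, z, 37), (13, 11, 14, d, 7), (13, 11, 14, z, 37), (13, 11, 23, d, 7), (13, 11, 23, z, 37), (13, 2, 13, d, 7), (13, 2, 13, z, 37), (13, 2, 14, d, 7), (13, 2, 14, z, 37), (13, 2, 23, d, 7), (13, 2, 23, z, 37), (13, 21, 13, d, 7), (13, 21, 13, z, 37), (13, 21, 14, d, 7), (13, 21, 14, z, 37), (13, 21, 23, d, 7), (13, 21, 23, z, 37)}
π[E, B]: project onto (E, B) (12 duplicate(s) eliminated) → {(13, 37), (13, 7), (14, 37), (14, 7), (23, 37), (23, 7)}
Selection E > 13: {(14, 37), (14, 7), (23, 37), (23, 7)}
π[B, E]: project onto (B, E) → {(37, 14), (37, 23), (7, 14), (7, 23)}

{(37, 14), (37, 23), (7, 14), (7, 23)}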